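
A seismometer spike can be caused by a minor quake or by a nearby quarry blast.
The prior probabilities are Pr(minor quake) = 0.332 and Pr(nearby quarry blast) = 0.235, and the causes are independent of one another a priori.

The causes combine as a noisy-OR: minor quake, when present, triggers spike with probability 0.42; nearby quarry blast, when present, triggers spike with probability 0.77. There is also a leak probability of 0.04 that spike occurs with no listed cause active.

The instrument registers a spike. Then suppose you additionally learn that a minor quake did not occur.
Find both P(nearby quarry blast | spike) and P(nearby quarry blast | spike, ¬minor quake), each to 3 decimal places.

P(nearby quarry blast | spike) ≈ 0.589; P(nearby quarry blast | spike, ¬minor quake) ≈ 0.857

Under noisy-OR, P(spike | causes) = 1 − (1−0.04)·∏(1−qᵢ) over the active causes.
For the numerator, keep only nearby quarry blast=true terms: 0.122319 + 0.068028 = 0.190347
The normalizing constant is 0.04*0.668*0.765 + 0.7792*0.668*0.235 + 0.4432*0.332*0.765 + 0.871936*0.332*0.235 = 0.323352
Posterior = 0.190347 / 0.323352 ≈ 0.589

Now condition on the additional information:
Weight on nearby quarry blast=true, given the evidence: 0.7792×0.235 = 0.183112
The normalizing constant is 0.04×0.765 + 0.7792×0.235 = 0.213712
Posterior = 0.183112 / 0.213712 ≈ 0.857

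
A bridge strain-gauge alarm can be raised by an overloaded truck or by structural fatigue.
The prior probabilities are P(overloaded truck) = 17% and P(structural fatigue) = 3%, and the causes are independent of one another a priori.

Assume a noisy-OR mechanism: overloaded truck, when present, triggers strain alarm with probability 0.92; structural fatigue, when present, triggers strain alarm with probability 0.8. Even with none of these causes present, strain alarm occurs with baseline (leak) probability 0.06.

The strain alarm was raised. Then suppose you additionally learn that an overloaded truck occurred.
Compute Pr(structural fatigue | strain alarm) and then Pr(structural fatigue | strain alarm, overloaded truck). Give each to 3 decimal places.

Pr(structural fatigue | strain alarm) ≈ 0.112; Pr(structural fatigue | strain alarm, overloaded truck) ≈ 0.032

Under noisy-OR, P(strain alarm | causes) = 1 − (1−0.06)·∏(1−qᵢ) over the active causes.
Weight on structural fatigue=true, given the evidence: 0.020219 + 0.005023 = 0.025242
Denominator P(strain alarm): 0.06*0.83*0.97 + 0.812*0.83*0.03 + 0.9248*0.17*0.97 + 0.98496*0.17*0.03 = 0.226048
Posterior = 0.025242 / 0.226048 ≈ 0.112

Now also conditioning on overloaded truck=true:
P(strain alarm | overloaded truck) = 0.9248×0.97 + 0.98496×0.03 = 0.897056 + 0.029549 = 0.926605
The structural fatigue-present share is 0.98496×0.03 = 0.029549.
So P(structural fatigue | strain alarm, overloaded truck) = 0.029549/0.926605 ≈ 0.032.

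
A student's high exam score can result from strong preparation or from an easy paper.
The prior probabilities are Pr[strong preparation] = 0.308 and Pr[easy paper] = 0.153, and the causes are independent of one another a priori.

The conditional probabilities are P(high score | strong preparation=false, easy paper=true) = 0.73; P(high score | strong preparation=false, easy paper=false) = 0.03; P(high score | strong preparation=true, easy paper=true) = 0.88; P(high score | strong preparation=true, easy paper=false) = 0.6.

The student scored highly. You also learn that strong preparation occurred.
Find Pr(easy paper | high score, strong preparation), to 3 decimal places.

Pr(easy paper | high score, strong preparation) ≈ 0.209

Enumerate both values of easy paper and weight by the priors:
  P(high score | strong preparation) = 0.6*0.847 + 0.88*0.153
        = 0.508200 + 0.134640 = 0.642840
Keeping only the easy paper-present terms gives 0.134640, so
  P(easy paper | high score, strong preparation) = 0.134640 / 0.642840 ≈ 0.209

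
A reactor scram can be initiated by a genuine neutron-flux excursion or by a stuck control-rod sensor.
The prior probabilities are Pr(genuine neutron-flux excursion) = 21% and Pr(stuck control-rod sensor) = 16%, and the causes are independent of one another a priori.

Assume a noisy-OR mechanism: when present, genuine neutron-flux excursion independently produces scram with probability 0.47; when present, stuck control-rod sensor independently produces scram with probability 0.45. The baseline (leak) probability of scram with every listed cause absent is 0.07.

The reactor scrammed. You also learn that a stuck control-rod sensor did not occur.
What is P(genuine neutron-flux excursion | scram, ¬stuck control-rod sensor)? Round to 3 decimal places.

Under noisy-OR, P(scram | causes) = 1 − (1−0.07)·∏(1−qᵢ) over the active causes.
Enumerate both values of genuine neutron-flux excursion and weight by the priors:
  P(scram | ¬stuck control-rod sensor) = 0.07×0.79 + 0.5071×0.21
        = 0.055300 + 0.106491 = 0.161791
The terms with genuine neutron-flux excursion present sum to 0.106491, so
  P(genuine neutron-flux excursion | scram, ¬stuck control-rod sensor) = 0.106491 / 0.161791 ≈ 0.658

P(genuine neutron-flux excursion | scram, ¬stuck control-rod sensor) ≈ 0.658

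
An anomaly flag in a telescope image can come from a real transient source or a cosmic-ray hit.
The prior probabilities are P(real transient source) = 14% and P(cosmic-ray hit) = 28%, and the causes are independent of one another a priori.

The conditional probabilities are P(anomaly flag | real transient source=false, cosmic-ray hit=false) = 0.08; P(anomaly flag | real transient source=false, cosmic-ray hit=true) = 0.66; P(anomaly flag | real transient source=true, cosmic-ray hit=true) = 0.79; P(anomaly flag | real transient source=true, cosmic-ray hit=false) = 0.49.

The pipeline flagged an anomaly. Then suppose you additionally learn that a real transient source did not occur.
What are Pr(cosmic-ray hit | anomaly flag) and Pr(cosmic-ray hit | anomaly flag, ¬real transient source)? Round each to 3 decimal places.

For the numerator, keep only cosmic-ray hit=true terms: 0.158928 + 0.030968 = 0.189896
The normalizing constant is 0.08*0.86*0.72 + 0.66*0.86*0.28 + 0.49*0.14*0.72 + 0.79*0.14*0.28 = 0.288824
P(cosmic-ray hit | anomaly flag) = 0.189896/0.288824 ≈ 0.657

Now condition on the additional information:
By total probability over both values of cosmic-ray hit:
  P(anomaly flag | ¬real transient source) = 0.08·0.72 + 0.66·0.28
        = 0.057600 + 0.184800 = 0.242400
Keeping only the cosmic-ray hit-present terms gives 0.184800, so
  P(cosmic-ray hit | anomaly flag, ¬real transient source) = 0.184800 / 0.242400 ≈ 0.762
With real transient source excluded, cosmic-ray hit must carry more of the explanatory weight for the anomaly flag.

Pr(cosmic-ray hit | anomaly flag) ≈ 0.657; Pr(cosmic-ray hit | anomaly flag, ¬real transient source) ≈ 0.762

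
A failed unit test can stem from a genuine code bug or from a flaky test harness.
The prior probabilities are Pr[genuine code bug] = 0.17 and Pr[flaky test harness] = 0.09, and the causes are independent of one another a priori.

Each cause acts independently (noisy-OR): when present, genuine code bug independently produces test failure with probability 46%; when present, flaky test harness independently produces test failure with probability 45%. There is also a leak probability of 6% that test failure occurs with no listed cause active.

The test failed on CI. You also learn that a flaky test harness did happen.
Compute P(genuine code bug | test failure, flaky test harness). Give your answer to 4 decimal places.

P(genuine code bug | test failure, flaky test harness) ≈ 0.2341

Under noisy-OR, P(test failure | causes) = 1 − (1−0.06)·∏(1−qᵢ) over the active causes.
P(test failure | flaky test harness) = 0.483·0.83 + 0.72082·0.17 = 0.400890 + 0.122539 = 0.523429
Of this, 0.122539 comes from 0.72082·0.17 (the genuine code bug=true cases).
P(genuine code bug | test failure, flaky test harness) = 0.122539 / 0.523429 ≈ 0.2341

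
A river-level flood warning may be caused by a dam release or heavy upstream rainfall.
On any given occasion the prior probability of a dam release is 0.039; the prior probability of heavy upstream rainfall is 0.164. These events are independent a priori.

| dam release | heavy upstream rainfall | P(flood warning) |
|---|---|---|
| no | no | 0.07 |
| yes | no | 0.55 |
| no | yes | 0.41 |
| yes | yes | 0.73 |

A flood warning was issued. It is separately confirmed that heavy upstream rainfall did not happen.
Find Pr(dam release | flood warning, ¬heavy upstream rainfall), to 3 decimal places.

Pr(dam release | flood warning, ¬heavy upstream rainfall) ≈ 0.242

Weight on dam release=true, given the evidence: 0.55*0.039 = 0.021450
Denominator P(flood warning | ¬heavy upstream rainfall): 0.07*0.961 + 0.55*0.039 = 0.088720
Posterior = 0.021450 / 0.088720 ≈ 0.242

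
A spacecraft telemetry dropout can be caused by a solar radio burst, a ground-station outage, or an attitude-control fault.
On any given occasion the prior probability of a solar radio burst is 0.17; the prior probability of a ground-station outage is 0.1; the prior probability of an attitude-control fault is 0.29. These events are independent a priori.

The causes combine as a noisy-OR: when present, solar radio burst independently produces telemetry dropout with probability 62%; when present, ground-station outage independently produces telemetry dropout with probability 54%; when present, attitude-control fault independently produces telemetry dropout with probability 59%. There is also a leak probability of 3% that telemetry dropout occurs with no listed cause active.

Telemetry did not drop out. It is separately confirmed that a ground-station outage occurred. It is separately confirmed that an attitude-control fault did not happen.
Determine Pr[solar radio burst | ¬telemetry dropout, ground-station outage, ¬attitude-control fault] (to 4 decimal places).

Under noisy-OR, P(telemetry dropout | causes) = 1 − (1−0.03)·∏(1−qᵢ) over the active causes.
Numerator (weight on configurations with solar radio burst): 0.169556·0.17 = 0.028825
The normalizing constant is 0.4462·0.83 + 0.169556·0.17 = 0.399171
Posterior = 0.028825 / 0.399171 ≈ 0.0722

Pr[solar radio burst | ¬telemetry dropout, ground-station outage, ¬attitude-control fault] ≈ 0.0722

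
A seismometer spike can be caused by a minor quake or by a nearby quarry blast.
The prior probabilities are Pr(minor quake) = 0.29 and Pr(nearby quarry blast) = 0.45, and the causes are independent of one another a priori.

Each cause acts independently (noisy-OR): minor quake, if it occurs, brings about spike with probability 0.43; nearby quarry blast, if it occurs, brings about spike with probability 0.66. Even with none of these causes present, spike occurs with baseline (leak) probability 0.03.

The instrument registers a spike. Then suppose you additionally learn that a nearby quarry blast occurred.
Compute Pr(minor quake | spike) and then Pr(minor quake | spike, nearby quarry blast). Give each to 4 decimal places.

Pr(minor quake | spike) ≈ 0.4398; Pr(minor quake | spike, nearby quarry blast) ≈ 0.3310

Under noisy-OR, P(spike | causes) = 1 − (1−0.03)·∏(1−qᵢ) over the active causes.
Sum P(spike|·) weighted by the priors over the 4 (minor quake, nearby quarry blast) configurations:
  P(spike) = 0.03×0.71×0.55 + 0.6702×0.71×0.45 + 0.4471×0.29×0.55 + 0.812014×0.29×0.45
        = 0.011715 + 0.214129 + 0.071312 + 0.105968 = 0.403124
The terms with minor quake present sum to 0.177280, so
  P(minor quake | spike) = 0.177280 / 0.403124 ≈ 0.4398

Now also conditioning on nearby quarry blast=true:
Numerator (weight on configurations with minor quake): 0.812014*0.29 = 0.235484
The normalizing constant is 0.6702*0.71 + 0.812014*0.29 = 0.711326
P(minor quake | spike, nearby quarry blast) = 0.235484/0.711326 ≈ 0.3310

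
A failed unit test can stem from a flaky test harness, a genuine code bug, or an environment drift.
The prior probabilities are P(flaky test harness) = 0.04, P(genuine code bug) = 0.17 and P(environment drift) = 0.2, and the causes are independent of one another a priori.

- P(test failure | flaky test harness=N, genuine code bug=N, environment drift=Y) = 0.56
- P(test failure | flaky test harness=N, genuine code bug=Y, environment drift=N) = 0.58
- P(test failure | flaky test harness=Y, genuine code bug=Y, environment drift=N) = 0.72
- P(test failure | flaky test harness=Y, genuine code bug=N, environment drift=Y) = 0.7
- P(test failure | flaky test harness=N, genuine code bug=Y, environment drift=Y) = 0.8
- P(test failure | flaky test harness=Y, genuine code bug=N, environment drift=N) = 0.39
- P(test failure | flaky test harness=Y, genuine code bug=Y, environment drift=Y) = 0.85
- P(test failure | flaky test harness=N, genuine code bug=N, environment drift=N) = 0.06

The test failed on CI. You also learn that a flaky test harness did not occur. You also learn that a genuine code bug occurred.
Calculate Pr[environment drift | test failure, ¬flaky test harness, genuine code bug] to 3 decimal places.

P(test failure | ¬flaky test harness, genuine code bug) = 0.58·0.8 + 0.8·0.2 = 0.464000 + 0.160000 = 0.624000
Of this, 0.160000 comes from 0.8·0.2 (the environment drift=true cases).
P(environment drift | test failure, ¬flaky test harness, genuine code bug) = 0.160000 / 0.624000 ≈ 0.256

Pr[environment drift | test failure, ¬flaky test harness, genuine code bug] ≈ 0.256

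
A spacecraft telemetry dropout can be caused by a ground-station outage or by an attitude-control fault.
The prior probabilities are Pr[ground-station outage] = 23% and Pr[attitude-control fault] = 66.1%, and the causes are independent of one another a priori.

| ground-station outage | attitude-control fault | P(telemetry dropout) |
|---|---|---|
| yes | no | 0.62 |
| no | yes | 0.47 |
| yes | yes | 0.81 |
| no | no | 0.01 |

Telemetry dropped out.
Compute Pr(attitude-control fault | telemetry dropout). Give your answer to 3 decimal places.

P(telemetry dropout) = 0.01×0.77×0.339 + 0.47×0.77×0.661 + 0.62×0.23×0.339 + 0.81×0.23×0.661 = 0.002610 + 0.239216 + 0.048341 + 0.123144 = 0.413311
The attitude-control fault-present share is 0.239216 + 0.123144 = 0.362360.
P(attitude-control fault | telemetry dropout) = 0.362360 / 0.413311 ≈ 0.877

Pr(attitude-control fault | telemetry dropout) ≈ 0.877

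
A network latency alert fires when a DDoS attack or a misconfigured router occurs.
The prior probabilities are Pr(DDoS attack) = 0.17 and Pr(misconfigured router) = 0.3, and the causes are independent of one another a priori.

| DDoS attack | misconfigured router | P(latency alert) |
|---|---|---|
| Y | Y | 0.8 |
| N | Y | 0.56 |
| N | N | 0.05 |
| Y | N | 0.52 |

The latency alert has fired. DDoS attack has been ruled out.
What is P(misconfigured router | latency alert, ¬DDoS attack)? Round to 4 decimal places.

P(latency alert | ¬DDoS attack) = 0.05×0.7 + 0.56×0.3 = 0.035000 + 0.168000 = 0.203000
Of this, 0.168000 comes from 0.56×0.3 (the misconfigured router=true cases).
So P(misconfigured router | latency alert, ¬DDoS attack) = 0.168000/0.203000 ≈ 0.8276.

P(misconfigured router | latency alert, ¬DDoS attack) ≈ 0.8276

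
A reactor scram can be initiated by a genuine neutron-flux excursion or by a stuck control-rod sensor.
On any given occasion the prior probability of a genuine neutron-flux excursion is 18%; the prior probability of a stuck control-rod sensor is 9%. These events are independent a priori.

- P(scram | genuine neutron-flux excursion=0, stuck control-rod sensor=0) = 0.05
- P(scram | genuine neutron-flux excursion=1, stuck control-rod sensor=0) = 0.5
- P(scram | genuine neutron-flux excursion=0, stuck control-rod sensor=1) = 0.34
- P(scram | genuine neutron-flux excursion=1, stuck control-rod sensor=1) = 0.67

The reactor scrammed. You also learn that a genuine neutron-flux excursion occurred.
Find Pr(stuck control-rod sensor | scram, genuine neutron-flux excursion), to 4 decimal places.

Pr(stuck control-rod sensor | scram, genuine neutron-flux excursion) ≈ 0.1170

By total probability over both values of stuck control-rod sensor:
  P(scram | genuine neutron-flux excursion) = 0.5*0.91 + 0.67*0.09
        = 0.455000 + 0.060300 = 0.515300
The terms with stuck control-rod sensor present sum to 0.060300, so
  P(stuck control-rod sensor | scram, genuine neutron-flux excursion) = 0.060300 / 0.515300 ≈ 0.1170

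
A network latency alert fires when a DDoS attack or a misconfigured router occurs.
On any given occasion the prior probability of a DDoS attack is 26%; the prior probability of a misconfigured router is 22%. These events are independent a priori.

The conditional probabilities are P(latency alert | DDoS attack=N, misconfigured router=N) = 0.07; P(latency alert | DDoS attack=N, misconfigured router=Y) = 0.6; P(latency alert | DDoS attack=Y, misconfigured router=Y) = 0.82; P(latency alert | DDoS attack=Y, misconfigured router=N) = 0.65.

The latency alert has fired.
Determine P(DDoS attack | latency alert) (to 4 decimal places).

P(DDoS attack | latency alert) ≈ 0.5641

For the numerator, keep only DDoS attack=true terms: 0.131820 + 0.046904 = 0.178724
The normalizing constant is 0.07·0.74·0.78 + 0.6·0.74·0.22 + 0.65·0.26·0.78 + 0.82·0.26·0.22 = 0.316808
P(DDoS attack | latency alert) = 0.178724/0.316808 ≈ 0.5641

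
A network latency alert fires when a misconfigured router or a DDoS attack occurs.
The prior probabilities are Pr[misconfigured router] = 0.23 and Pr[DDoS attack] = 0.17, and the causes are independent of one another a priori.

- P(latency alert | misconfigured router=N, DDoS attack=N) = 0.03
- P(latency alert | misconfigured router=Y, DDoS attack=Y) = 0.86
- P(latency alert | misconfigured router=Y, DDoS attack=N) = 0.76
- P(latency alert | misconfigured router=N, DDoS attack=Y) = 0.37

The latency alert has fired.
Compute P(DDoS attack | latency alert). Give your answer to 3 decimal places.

P(DDoS attack | latency alert) ≈ 0.333

Weight on DDoS attack=true, given the evidence: 0.048433 + 0.033626 = 0.082059
Normalizer over all consistent configurations: 0.03*0.77*0.83 + 0.37*0.77*0.17 + 0.76*0.23*0.83 + 0.86*0.23*0.17 = 0.246316
Posterior = 0.082059 / 0.246316 ≈ 0.333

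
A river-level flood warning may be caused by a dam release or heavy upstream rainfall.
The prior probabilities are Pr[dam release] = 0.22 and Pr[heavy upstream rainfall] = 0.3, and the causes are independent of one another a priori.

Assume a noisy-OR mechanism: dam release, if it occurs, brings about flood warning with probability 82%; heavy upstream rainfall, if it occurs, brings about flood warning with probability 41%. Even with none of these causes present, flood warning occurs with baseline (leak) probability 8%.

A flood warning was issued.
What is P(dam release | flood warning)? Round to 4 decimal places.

Under noisy-OR, P(flood warning | causes) = 1 − (1−0.08)·∏(1−qᵢ) over the active causes.
Numerator (weight on configurations with dam release): 0.128498 + 0.059552 = 0.188050
Denominator P(flood warning): 0.08×0.78×0.7 + 0.4572×0.78×0.3 + 0.8344×0.22×0.7 + 0.902296×0.22×0.3 = 0.338715
Posterior = 0.188050 / 0.338715 ≈ 0.5552

P(dam release | flood warning) ≈ 0.5552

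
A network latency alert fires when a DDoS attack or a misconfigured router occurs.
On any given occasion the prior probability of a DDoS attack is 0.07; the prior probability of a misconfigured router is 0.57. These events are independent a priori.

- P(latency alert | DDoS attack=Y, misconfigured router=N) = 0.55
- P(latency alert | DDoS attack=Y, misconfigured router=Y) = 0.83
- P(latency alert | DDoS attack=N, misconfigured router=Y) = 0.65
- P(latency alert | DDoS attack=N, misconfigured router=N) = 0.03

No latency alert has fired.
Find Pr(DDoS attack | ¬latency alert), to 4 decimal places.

Sum P(¬latency alert|·) weighted by the priors over the 4 (DDoS attack, misconfigured router) configurations:
  P(¬latency alert) = 0.97×0.93×0.43 + 0.35×0.93×0.57 + 0.45×0.07×0.43 + 0.17×0.07×0.57
        = 0.387903 + 0.185535 + 0.013545 + 0.006783 = 0.593766
The terms with DDoS attack present sum to 0.020328, so
  P(DDoS attack | ¬latency alert) = 0.020328 / 0.593766 ≈ 0.0342

Pr(DDoS attack | ¬latency alert) ≈ 0.0342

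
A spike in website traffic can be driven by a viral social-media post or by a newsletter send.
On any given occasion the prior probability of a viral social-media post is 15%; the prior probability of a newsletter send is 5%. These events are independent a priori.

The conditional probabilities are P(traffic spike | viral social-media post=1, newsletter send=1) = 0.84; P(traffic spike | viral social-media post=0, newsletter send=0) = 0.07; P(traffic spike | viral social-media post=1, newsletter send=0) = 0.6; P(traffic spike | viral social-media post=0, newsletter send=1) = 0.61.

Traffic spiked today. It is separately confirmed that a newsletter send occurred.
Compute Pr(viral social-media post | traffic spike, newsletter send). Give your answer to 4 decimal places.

Pr(viral social-media post | traffic spike, newsletter send) ≈ 0.1955

P(traffic spike | newsletter send) = 0.61×0.85 + 0.84×0.15 = 0.518500 + 0.126000 = 0.644500
Restricting to configurations with viral social-media post present: 0.84×0.15 = 0.126000.
So P(viral social-media post | traffic spike, newsletter send) = 0.126000/0.644500 ≈ 0.1955.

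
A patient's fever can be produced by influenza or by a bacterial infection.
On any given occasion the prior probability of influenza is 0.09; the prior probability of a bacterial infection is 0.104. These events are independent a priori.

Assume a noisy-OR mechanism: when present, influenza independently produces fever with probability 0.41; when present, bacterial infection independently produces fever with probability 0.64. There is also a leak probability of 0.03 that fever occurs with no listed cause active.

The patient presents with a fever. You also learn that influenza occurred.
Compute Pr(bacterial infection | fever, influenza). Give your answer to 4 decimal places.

Under noisy-OR, P(fever | causes) = 1 − (1−0.03)·∏(1−qᵢ) over the active causes.
By total probability over both values of bacterial infection:
  P(fever | influenza) = 0.4277×0.896 + 0.793972×0.104
        = 0.383219 + 0.082573 = 0.465792
The terms with bacterial infection present sum to 0.082573, so
  P(bacterial infection | fever, influenza) = 0.082573 / 0.465792 ≈ 0.1773

Pr(bacterial infection | fever, influenza) ≈ 0.1773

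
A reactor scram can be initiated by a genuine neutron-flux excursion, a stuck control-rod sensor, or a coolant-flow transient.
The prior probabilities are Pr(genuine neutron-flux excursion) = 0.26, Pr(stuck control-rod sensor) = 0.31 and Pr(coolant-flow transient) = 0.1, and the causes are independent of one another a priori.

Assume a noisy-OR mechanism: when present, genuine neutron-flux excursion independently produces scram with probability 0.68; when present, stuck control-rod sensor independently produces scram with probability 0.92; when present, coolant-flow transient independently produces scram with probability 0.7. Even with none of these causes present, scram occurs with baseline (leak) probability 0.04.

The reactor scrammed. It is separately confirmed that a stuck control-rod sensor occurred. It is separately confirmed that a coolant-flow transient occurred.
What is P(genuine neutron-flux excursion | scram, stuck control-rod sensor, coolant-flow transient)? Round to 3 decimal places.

Under noisy-OR, P(scram | causes) = 1 − (1−0.04)·∏(1−qᵢ) over the active causes.
Numerator (weight on configurations with genuine neutron-flux excursion): 0.992627×0.26 = 0.258083
Normalizer over all consistent configurations: 0.97696×0.74 + 0.992627×0.26 = 0.981033
Posterior = 0.258083 / 0.981033 ≈ 0.263

P(genuine neutron-flux excursion | scram, stuck control-rod sensor, coolant-flow transient) ≈ 0.263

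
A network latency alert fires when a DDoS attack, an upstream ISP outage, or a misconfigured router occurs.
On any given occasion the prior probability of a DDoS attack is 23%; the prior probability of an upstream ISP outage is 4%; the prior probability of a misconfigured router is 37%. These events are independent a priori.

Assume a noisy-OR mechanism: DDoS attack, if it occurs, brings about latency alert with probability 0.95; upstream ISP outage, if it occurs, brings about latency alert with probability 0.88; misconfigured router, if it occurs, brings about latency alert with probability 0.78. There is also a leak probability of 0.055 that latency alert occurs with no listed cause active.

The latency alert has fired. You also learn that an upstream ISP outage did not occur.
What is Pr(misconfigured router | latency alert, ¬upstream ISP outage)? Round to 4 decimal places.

Under noisy-OR, P(latency alert | causes) = 1 − (1−0.055)·∏(1−qᵢ) over the active causes.
Sum P(latency alert|·) weighted by the priors over the 4 (DDoS attack, misconfigured router) configurations:
  P(latency alert | ¬upstream ISP outage) = 0.055×0.77×0.63 + 0.7921×0.77×0.37 + 0.95275×0.23×0.63 + 0.989605×0.23×0.37
        = 0.026680 + 0.225669 + 0.138053 + 0.084215 = 0.474617
Keeping only the misconfigured router-present terms gives 0.309884, so
  P(misconfigured router | latency alert, ¬upstream ISP outage) = 0.309884 / 0.474617 ≈ 0.6529

Pr(misconfigured router | latency alert, ¬upstream ISP outage) ≈ 0.6529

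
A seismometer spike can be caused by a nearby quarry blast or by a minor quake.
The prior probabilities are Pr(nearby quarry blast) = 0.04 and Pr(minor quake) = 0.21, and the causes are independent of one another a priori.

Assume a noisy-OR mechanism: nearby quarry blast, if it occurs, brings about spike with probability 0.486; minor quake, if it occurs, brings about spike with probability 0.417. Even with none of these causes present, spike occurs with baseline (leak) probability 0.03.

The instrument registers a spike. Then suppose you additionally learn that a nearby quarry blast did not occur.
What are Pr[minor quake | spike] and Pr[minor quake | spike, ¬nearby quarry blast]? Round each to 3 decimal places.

Under noisy-OR, P(spike | causes) = 1 − (1−0.03)·∏(1−qᵢ) over the active causes.
For the numerator, keep only minor quake=true terms: 0.087593 + 0.005958 = 0.093551
The normalizing constant is 0.03×0.96×0.79 + 0.43449×0.96×0.21 + 0.50142×0.04×0.79 + 0.709328×0.04×0.21 = 0.132148
P(minor quake | spike) = 0.093551/0.132148 ≈ 0.708

With the extra evidence:
Enumerate both values of minor quake and weight by the priors:
  P(spike | ¬nearby quarry blast) = 0.03·0.79 + 0.43449·0.21
        = 0.023700 + 0.091243 = 0.114943
Configurations with minor quake contribute 0.091243, so
  P(minor quake | spike, ¬nearby quarry blast) = 0.091243 / 0.114943 ≈ 0.794
With nearby quarry blast excluded, minor quake must carry more of the explanatory weight for the spike.

Pr[minor quake | spike] ≈ 0.708; Pr[minor quake | spike, ¬nearby quarry blast] ≈ 0.794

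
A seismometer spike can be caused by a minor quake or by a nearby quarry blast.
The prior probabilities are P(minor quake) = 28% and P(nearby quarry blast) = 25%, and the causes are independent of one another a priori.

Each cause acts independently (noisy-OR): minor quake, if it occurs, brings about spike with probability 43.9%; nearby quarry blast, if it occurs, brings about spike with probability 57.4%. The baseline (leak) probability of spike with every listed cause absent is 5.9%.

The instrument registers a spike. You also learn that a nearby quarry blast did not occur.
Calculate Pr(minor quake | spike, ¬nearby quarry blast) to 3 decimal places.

Under noisy-OR, P(spike | causes) = 1 − (1−0.059)·∏(1−qᵢ) over the active causes.
Enumerate both values of minor quake and weight by the priors:
  P(spike | ¬nearby quarry blast) = 0.059*0.72 + 0.472099*0.28
        = 0.042480 + 0.132188 = 0.174668
Configurations with minor quake contribute 0.132188, so
  P(minor quake | spike, ¬nearby quarry blast) = 0.132188 / 0.174668 ≈ 0.757

Pr(minor quake | spike, ¬nearby quarry blast) ≈ 0.757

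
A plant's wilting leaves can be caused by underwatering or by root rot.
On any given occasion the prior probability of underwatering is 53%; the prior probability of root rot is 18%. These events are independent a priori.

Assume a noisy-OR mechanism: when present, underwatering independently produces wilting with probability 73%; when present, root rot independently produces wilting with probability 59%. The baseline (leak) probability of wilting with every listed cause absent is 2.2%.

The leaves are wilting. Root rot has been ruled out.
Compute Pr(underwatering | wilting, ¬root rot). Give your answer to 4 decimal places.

Under noisy-OR, P(wilting | causes) = 1 − (1−0.022)·∏(1−qᵢ) over the active causes.
Sum P(wilting|·) weighted by the priors over both values of underwatering:
  P(wilting | ¬root rot) = 0.022·0.47 + 0.73594·0.53
        = 0.010340 + 0.390048 = 0.400388
Configurations with underwatering contribute 0.390048, so
  P(underwatering | wilting, ¬root rot) = 0.390048 / 0.400388 ≈ 0.9742

Pr(underwatering | wilting, ¬root rot) ≈ 0.9742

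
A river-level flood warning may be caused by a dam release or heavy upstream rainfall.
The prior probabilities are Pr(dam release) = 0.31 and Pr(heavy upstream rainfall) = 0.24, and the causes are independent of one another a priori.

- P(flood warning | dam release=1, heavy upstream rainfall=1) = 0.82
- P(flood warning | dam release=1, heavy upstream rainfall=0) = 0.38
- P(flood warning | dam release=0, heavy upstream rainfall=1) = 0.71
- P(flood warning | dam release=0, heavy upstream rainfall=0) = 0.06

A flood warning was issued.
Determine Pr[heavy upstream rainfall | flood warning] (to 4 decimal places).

Numerator (weight on configurations with heavy upstream rainfall): 0.117576 + 0.061008 = 0.178584
Denominator P(flood warning): 0.06·0.69·0.76 + 0.71·0.69·0.24 + 0.38·0.31·0.76 + 0.82·0.31·0.24 = 0.299576
Posterior = 0.178584 / 0.299576 ≈ 0.5961

Pr[heavy upstream rainfall | flood warning] ≈ 0.5961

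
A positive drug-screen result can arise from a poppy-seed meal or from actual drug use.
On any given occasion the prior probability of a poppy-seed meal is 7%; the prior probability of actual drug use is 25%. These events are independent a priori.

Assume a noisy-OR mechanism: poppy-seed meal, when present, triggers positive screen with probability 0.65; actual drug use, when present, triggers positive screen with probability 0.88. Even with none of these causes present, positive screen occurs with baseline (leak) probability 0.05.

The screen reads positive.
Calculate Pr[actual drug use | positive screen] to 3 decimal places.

Under noisy-OR, P(positive screen | causes) = 1 − (1−0.05)·∏(1−qᵢ) over the active causes.
By total probability over the 4 (poppy-seed meal, actual drug use) configurations:
  P(positive screen) = 0.05*0.93*0.75 + 0.886*0.93*0.25 + 0.6675*0.07*0.75 + 0.9601*0.07*0.25
        = 0.034875 + 0.205995 + 0.035044 + 0.016802 = 0.292716
Configurations with actual drug use contribute 0.222797, so
  P(actual drug use | positive screen) = 0.222797 / 0.292716 ≈ 0.761

Pr[actual drug use | positive screen] ≈ 0.761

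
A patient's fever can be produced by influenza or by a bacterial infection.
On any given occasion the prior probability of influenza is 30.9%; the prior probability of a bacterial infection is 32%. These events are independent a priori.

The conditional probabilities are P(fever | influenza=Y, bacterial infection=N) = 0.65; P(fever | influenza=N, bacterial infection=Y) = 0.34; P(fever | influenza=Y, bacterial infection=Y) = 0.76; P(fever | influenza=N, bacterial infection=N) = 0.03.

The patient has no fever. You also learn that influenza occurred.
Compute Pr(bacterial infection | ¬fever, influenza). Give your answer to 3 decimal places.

P(¬fever | influenza) = 0.35*0.68 + 0.24*0.32 = 0.238000 + 0.076800 = 0.314800
Restricting to configurations with bacterial infection present: 0.24*0.32 = 0.076800.
Hence the posterior is 0.076800/0.314800 ≈ 0.244.

Pr(bacterial infection | ¬fever, influenza) ≈ 0.244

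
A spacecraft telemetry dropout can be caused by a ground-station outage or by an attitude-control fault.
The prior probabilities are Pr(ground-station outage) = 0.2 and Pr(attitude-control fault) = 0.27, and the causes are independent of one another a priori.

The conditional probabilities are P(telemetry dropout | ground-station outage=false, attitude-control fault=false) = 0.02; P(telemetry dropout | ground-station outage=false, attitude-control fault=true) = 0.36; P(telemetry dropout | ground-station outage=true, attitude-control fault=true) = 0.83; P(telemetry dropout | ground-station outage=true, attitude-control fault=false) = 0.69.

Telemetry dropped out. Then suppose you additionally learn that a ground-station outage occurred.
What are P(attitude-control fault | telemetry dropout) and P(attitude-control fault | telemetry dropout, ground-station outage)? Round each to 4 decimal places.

P(telemetry dropout) = 0.02*0.8*0.73 + 0.36*0.8*0.27 + 0.69*0.2*0.73 + 0.83*0.2*0.27 = 0.011680 + 0.077760 + 0.100740 + 0.044820 = 0.235000
Of this, 0.122580 comes from 0.077760 + 0.044820 (the attitude-control fault=true cases).
So P(attitude-control fault | telemetry dropout) = 0.122580/0.235000 ≈ 0.5216.

Now condition on the additional information:
P(telemetry dropout | ground-station outage) = 0.69×0.73 + 0.83×0.27 = 0.503700 + 0.224100 = 0.727800
Of this, 0.224100 comes from 0.83×0.27 (the attitude-control fault=true cases).
So P(attitude-control fault | telemetry dropout, ground-station outage) = 0.224100/0.727800 ≈ 0.3079.
This is intercausal reasoning (explaining away): once ground-station outage accounts for the telemetry dropout, attitude-control fault becomes less likely.

P(attitude-control fault | telemetry dropout) ≈ 0.5216; P(attitude-control fault | telemetry dropout, ground-station outage) ≈ 0.3079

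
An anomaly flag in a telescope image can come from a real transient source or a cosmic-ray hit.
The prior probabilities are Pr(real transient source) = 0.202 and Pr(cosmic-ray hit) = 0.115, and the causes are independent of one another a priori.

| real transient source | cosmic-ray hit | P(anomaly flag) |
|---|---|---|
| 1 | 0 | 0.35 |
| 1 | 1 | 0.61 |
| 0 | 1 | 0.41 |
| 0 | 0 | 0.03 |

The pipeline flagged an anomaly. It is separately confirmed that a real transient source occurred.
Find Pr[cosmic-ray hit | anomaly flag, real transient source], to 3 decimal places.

Pr[cosmic-ray hit | anomaly flag, real transient source] ≈ 0.185

Enumerate both values of cosmic-ray hit and weight by the priors:
  P(anomaly flag | real transient source) = 0.35·0.885 + 0.61·0.115
        = 0.309750 + 0.070150 = 0.379900
The terms with cosmic-ray hit present sum to 0.070150, so
  P(cosmic-ray hit | anomaly flag, real transient source) = 0.070150 / 0.379900 ≈ 0.185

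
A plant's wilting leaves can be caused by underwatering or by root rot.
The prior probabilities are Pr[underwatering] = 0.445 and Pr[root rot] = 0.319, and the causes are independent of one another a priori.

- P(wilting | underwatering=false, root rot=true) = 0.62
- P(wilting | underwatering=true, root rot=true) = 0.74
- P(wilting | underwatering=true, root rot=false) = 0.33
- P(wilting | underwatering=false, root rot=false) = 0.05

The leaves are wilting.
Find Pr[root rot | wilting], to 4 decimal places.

P(wilting) = 0.05·0.555·0.681 + 0.62·0.555·0.319 + 0.33·0.445·0.681 + 0.74·0.445·0.319 = 0.018898 + 0.109768 + 0.100005 + 0.105047 = 0.333718
Restricting to configurations with root rot present: 0.109768 + 0.105047 = 0.214815.
So P(root rot | wilting) = 0.214815/0.333718 ≈ 0.6437.

Pr[root rot | wilting] ≈ 0.6437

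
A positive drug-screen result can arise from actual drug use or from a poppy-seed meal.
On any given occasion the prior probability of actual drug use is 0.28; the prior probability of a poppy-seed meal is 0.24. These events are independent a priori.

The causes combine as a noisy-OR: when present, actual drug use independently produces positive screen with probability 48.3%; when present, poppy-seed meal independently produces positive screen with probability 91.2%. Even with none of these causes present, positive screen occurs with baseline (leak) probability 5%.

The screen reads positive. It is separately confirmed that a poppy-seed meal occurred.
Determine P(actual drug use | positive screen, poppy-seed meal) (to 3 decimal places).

P(actual drug use | positive screen, poppy-seed meal) ≈ 0.289

Under noisy-OR, P(positive screen | causes) = 1 − (1−0.05)·∏(1−qᵢ) over the active causes.
P(positive screen | poppy-seed meal) = 0.9164×0.72 + 0.956779×0.28 = 0.659808 + 0.267898 = 0.927706
Restricting to configurations with actual drug use present: 0.956779×0.28 = 0.267898.
P(actual drug use | positive screen, poppy-seed meal) = 0.267898 / 0.927706 ≈ 0.289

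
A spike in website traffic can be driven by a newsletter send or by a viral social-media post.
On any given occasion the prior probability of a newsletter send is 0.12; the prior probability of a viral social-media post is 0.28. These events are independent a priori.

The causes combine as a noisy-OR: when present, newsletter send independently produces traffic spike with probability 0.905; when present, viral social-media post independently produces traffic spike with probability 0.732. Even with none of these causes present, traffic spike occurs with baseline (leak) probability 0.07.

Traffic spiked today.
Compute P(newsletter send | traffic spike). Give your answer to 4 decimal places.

Under noisy-OR, P(traffic spike | causes) = 1 − (1−0.07)·∏(1−qᵢ) over the active causes.
Sum P(traffic spike|·) weighted by the priors over the 4 (newsletter send, viral social-media post) configurations:
  P(traffic spike) = 0.07*0.88*0.72 + 0.75076*0.88*0.28 + 0.91165*0.12*0.72 + 0.976322*0.12*0.28
        = 0.044352 + 0.184987 + 0.078767 + 0.032804 = 0.340910
Keeping only the newsletter send-present terms gives 0.111571, so
  P(newsletter send | traffic spike) = 0.111571 / 0.340910 ≈ 0.3273

P(newsletter send | traffic spike) ≈ 0.3273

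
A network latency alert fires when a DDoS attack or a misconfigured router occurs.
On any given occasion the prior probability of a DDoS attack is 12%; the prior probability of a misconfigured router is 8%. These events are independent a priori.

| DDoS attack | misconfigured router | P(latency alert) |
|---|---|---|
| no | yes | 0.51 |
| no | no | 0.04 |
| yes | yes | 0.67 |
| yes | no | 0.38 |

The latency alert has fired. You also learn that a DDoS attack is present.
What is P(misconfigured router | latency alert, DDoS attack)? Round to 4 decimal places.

P(misconfigured router | latency alert, DDoS attack) ≈ 0.1329

Enumerate both values of misconfigured router and weight by the priors:
  P(latency alert | DDoS attack) = 0.38·0.92 + 0.67·0.08
        = 0.349600 + 0.053600 = 0.403200
Keeping only the misconfigured router-present terms gives 0.053600, so
  P(misconfigured router | latency alert, DDoS attack) = 0.053600 / 0.403200 ≈ 0.1329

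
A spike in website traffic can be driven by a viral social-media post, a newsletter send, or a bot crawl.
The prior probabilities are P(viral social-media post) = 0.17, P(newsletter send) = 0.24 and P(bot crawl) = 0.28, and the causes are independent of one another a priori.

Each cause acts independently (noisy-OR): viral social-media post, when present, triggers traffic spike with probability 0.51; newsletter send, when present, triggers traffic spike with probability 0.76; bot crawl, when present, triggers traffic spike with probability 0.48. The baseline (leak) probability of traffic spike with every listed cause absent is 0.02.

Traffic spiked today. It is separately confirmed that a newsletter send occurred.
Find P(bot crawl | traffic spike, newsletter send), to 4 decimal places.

Under noisy-OR, P(traffic spike | causes) = 1 − (1−0.02)·∏(1−qᵢ) over the active causes.
Weight on bot crawl=true, given the evidence: 0.203977 + 0.044747 = 0.248724
The normalizing constant is 0.7648·0.83·0.72 + 0.877696·0.83·0.28 + 0.884752·0.17·0.72 + 0.940071·0.17·0.28 = 0.814062
P(bot crawl | traffic spike, newsletter send) = 0.248724/0.814062 ≈ 0.3055

P(bot crawl | traffic spike, newsletter send) ≈ 0.3055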